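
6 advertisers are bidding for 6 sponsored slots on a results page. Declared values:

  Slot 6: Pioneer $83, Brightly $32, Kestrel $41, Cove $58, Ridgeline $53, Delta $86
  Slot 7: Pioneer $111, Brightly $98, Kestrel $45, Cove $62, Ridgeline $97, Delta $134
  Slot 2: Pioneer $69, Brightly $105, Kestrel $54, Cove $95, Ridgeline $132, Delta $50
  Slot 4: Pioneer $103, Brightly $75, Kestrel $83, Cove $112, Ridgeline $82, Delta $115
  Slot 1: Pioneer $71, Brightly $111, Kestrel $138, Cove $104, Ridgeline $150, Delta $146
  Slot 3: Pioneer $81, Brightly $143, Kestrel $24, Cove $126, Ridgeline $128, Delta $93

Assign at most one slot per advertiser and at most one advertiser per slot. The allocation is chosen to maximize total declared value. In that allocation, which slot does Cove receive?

This is a one-to-one assignment (maximum-weight bipartite matching).
Optimal: Pioneer→Slot 6 ($83), Brightly→Slot 3 ($143), Kestrel→Slot 1 ($138), Cove→Slot 4 ($112), Ridgeline→Slot 2 ($132), Delta→Slot 7 ($134) — total 83+143+138+112+132+134 = $742.
Next-best assignment: Pioneer→Slot 7, Brightly→Slot 3, Kestrel→Slot 1, Cove→Slot 4, Ridgeline→Slot 2, Delta→Slot 6 = $722.
Every other assignment is strictly worse.
Cove's own top slot is Slot 3 ($126), but forcing Cove→Slot 3 and reassigning the rest optimally gives only $692 — worse by 50.

Cove receives Slot 4.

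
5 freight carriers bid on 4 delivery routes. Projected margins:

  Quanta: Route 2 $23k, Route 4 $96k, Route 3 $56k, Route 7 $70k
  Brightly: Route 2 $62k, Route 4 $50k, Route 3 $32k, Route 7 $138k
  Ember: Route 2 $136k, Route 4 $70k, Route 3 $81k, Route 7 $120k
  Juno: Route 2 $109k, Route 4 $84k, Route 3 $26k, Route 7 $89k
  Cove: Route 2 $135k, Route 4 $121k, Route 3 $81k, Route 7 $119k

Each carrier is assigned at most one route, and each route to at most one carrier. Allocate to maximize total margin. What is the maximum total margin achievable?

Max total: $451k

This is a one-to-one assignment (maximum-weight bipartite matching).
Optimal: Ember→Route 2 ($136k), Quanta→Route 4 ($96k), Cove→Route 3 ($81k), Brightly→Route 7 ($138k) — total 136+96+81+138 = $451k.
Row-greedy (each carrier in turn takes its best remaining route) gives $396k, worse by 55.
No other one-to-one assignment exceeds $451k.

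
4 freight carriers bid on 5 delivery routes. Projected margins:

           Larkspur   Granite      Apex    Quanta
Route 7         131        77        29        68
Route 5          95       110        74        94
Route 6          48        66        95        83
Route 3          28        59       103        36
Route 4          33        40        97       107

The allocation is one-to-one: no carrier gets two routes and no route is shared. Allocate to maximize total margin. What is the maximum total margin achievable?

Optimal: Larkspur→Route 7 ($131k), Granite→Route 5 ($110k), Apex→Route 3 ($103k), Quanta→Route 4 ($107k) — total 131+110+103+107 = $451k.
Next-best assignment: Larkspur→Route 7, Granite→Route 5, Apex→Route 6, Quanta→Route 4 = $443k.
No other one-to-one assignment exceeds $451k.

Maximum total: $451k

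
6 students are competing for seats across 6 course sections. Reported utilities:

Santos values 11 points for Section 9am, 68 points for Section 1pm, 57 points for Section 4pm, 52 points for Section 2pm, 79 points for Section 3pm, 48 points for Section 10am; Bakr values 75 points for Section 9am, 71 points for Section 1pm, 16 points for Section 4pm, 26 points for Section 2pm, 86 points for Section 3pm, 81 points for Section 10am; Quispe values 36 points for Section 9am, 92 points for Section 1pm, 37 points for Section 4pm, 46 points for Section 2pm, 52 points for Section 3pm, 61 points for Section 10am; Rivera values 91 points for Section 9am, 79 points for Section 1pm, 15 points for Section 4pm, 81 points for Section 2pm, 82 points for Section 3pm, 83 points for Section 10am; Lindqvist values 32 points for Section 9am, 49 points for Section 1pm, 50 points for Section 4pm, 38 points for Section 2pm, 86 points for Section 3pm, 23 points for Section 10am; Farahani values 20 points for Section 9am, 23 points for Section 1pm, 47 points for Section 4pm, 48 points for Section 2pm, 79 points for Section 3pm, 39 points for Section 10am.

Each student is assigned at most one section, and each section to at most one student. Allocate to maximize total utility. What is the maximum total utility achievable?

Treat this as an assignment problem: match each student to one section.
Optimal: Santos→Section 4pm (57 points), Bakr→Section 10am (81 points), Quispe→Section 1pm (92 points), Rivera→Section 9am (91 points), Lindqvist→Section 3pm (86 points), Farahani→Section 2pm (48 points) — total 57+81+92+91+86+48 = 455 points.
Max-entry greedy (repeatedly take the single best remaining cell) gives 397 points, worse by 58.
Checked against all permutations: 455 points is optimal.

Maximum total: 455 points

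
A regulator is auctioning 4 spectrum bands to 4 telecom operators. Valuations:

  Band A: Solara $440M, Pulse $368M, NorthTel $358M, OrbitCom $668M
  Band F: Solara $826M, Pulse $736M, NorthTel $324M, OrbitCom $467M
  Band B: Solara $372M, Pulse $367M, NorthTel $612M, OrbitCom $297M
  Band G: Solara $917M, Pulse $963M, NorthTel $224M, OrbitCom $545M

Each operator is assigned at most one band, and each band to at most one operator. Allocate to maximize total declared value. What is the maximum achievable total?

Maximum total: $3069M

Optimal: Solara→Band F ($826M), Pulse→Band G ($963M), NorthTel→Band B ($612M), OrbitCom→Band A ($668M) — total 826+963+612+668 = $3069M.
Row-greedy (each operator in turn takes its best remaining band) gives $2933M, worse by 136.
Swapping Solara↔NorthTel (Solara→Band B $372M, NorthTel→Band F $324M) loses 742.
Every other assignment is strictly worse.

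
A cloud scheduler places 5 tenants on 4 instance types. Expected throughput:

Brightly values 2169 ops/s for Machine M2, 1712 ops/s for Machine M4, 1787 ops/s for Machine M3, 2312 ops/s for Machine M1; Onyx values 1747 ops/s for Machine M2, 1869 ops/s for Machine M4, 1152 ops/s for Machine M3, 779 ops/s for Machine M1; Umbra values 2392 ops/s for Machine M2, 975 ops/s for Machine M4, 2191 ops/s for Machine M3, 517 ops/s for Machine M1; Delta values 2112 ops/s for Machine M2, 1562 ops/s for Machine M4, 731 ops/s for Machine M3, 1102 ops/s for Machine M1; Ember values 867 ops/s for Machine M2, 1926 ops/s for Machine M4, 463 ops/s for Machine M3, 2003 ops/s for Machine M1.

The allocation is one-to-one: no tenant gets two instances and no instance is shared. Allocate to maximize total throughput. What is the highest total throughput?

Max total: 8541 ops/s

Optimal: Delta→Machine M2 (2112 ops/s), Ember→Machine M4 (1926 ops/s), Umbra→Machine M3 (2191 ops/s), Brightly→Machine M1 (2312 ops/s) — total 2112+1926+2191+2312 = 8541 ops/s.
Row-greedy (each tenant in turn takes its best remaining instance) gives 7304 ops/s, worse by 1237.
Next-best assignment: Delta→Machine M2, Onyx→Machine M4, Umbra→Machine M3, Brightly→Machine M1 = 8484 ops/s.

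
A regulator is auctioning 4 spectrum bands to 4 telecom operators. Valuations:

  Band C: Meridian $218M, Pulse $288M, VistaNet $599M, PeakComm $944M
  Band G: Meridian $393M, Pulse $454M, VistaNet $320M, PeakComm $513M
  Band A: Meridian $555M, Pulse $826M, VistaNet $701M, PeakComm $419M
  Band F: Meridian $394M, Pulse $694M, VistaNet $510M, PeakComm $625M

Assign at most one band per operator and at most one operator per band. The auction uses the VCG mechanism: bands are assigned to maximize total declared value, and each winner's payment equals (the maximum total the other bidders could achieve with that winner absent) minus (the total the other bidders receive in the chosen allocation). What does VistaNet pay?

VistaNet pays $162M.

Efficient allocation: Meridian→Band G ($393M), Pulse→Band F ($694M), VistaNet→Band A ($701M), PeakComm→Band C ($944M); total welfare W = $2732M.
VistaNet receives Band A at value $701M, so the others get W − 701 = $2031M.
Without VistaNet: best allocation of the remaining 3 bidders over all 4 bands is Meridian→Band A ($555M), Pulse→Band F ($694M), PeakComm→Band C ($944M), total $2193M.
VCG payment = (others' best without VistaNet) − (others' welfare with VistaNet) = 2193 − 2031 = $162M.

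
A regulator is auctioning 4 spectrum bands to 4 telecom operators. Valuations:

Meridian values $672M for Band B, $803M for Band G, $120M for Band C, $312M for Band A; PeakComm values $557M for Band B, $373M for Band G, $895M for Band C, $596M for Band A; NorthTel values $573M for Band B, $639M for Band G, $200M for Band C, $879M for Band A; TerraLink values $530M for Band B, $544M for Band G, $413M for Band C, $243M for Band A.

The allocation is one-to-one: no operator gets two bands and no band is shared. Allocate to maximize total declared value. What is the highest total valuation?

Optimal: Meridian→Band G ($803M), PeakComm→Band C ($895M), NorthTel→Band A ($879M), TerraLink→Band B ($530M) — total 803+895+879+530 = $3107M.
Column-greedy (each band in turn goes to its best remaining operator) gives $2449M, worse by 658.
Next-best assignment: Meridian→Band B, PeakComm→Band C, NorthTel→Band A, TerraLink→Band G = $2990M.
Every other assignment is strictly worse.

Max total: $3107M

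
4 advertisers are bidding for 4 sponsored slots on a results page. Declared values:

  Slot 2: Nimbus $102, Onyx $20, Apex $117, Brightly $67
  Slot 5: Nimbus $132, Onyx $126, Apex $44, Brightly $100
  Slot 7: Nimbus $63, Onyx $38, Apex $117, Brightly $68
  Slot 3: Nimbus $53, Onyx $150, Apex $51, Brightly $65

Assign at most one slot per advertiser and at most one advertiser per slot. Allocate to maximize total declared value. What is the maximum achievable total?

Optimal: Nimbus→Slot 2 ($102), Onyx→Slot 3 ($150), Apex→Slot 7 ($117), Brightly→Slot 5 ($100) — total 102+150+117+100 = $469.
Column-greedy (each slot in turn goes to its best remaining advertiser) gives $467, worse by 2.
Next-best assignment: Nimbus→Slot 5, Onyx→Slot 3, Apex→Slot 2, Brightly→Slot 7 = $467.
No other one-to-one assignment exceeds $469.

Max total: $469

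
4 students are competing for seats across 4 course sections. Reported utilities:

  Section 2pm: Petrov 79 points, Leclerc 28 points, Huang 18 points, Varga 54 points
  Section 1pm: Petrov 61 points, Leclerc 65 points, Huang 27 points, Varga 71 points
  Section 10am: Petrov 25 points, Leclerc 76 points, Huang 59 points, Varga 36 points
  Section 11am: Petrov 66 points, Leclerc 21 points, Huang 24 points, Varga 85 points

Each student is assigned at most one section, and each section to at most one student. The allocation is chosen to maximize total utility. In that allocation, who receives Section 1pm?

This is a one-to-one assignment (maximum-weight bipartite matching).
Optimal: Petrov→Section 2pm (79 points), Leclerc→Section 1pm (65 points), Huang→Section 10am (59 points), Varga→Section 11am (85 points) — total 79+65+59+85 = 288 points.
Column-greedy (each section in turn goes to its best remaining student) gives 250 points, worse by 38.
Swapping Varga↔Leclerc (Varga→Section 1pm 71 points, Leclerc→Section 11am 21 points) loses 58.
No other one-to-one assignment exceeds 288 points.
Leclerc's own top section is Section 10am (76 points), but forcing Leclerc→Section 10am and reassigning the rest optimally gives only 267 points — worse by 21.

Leclerc receives Section 1pm.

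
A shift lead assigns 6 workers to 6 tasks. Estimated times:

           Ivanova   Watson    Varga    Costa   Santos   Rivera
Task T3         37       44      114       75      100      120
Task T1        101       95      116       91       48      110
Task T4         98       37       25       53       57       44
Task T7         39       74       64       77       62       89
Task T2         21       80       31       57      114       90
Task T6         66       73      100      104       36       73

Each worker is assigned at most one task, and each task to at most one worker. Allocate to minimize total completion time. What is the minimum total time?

Optimal: Ivanova→Task T7 (39 min), Watson→Task T3 (44 min), Varga→Task T2 (31 min), Costa→Task T1 (91 min), Santos→Task T6 (36 min), Rivera→Task T4 (44 min) — total 39+44+31+91+36+44 = 285 min.
Row-greedy (each worker in turn takes its cheapest remaining task) gives 343 min, worse by 58.
Next-best assignment: Ivanova→Task T7, Watson→Task T3, Varga→Task T4, Costa→Task T2, Santos→Task T1, Rivera→Task T6 = 286 min.

Minimum total: 285 min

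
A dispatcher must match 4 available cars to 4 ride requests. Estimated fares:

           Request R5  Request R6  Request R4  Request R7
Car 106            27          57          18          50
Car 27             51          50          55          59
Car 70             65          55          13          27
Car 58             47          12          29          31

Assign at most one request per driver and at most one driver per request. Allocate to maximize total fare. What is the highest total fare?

Max total: $210

This is a one-to-one assignment (maximum-weight bipartite matching).
Optimal: Car 106→Request R6 ($57), Car 27→Request R7 ($59), Car 70→Request R5 ($65), Car 58→Request R4 ($29) — total 57+59+65+29 = $210.
Column-greedy (each request in turn goes to its best remaining driver) gives $208, worse by 2.
Swapping Car 106↔Car 70 (Car 106→Request R5 $27, Car 70→Request R6 $55) loses 40.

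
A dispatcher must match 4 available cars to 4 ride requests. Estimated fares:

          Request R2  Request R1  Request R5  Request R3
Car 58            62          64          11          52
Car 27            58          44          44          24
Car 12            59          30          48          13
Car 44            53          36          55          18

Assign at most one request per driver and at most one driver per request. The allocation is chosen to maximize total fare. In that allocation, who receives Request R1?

This is the linear assignment problem.
Optimal: Car 58→Request R3 ($52), Car 27→Request R1 ($44), Car 12→Request R2 ($59), Car 44→Request R5 ($55) — total 52+44+59+55 = $210.
Swapping Car 27↔Car 12 (Car 27→Request R2 $58, Car 12→Request R1 $30) loses 15.
Checked against all permutations: $210 is optimal.
Car 27's own top request is Request R2 ($58), but forcing Car 27→Request R2 and reassigning the rest optimally gives only $195 — worse by 15.

Car 27 receives Request R1.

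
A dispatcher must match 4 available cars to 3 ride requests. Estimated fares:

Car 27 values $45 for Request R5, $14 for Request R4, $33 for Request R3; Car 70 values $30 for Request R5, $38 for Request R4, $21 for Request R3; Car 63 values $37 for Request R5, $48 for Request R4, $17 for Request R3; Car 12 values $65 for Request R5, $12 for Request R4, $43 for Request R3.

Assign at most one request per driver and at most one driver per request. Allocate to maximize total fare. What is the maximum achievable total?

Maximum total: $146

This is the linear assignment problem.
Optimal: Car 12→Request R5 ($65), Car 63→Request R4 ($48), Car 27→Request R3 ($33) — total 65+48+33 = $146.
Row-greedy (each driver in turn takes its best remaining request) gives $100, worse by 46.
Swapping Car 12↔Car 63 (Car 12→Request R4 $12, Car 63→Request R5 $37) loses 64.
Every other assignment is strictly worse.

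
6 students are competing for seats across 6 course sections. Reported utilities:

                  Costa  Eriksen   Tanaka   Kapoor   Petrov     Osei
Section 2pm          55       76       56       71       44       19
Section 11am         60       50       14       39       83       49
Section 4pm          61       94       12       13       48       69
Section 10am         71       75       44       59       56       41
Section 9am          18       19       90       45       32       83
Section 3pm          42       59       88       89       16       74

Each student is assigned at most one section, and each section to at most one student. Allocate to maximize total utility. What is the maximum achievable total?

Optimal: Costa→Section 10am (71 points), Eriksen→Section 4pm (94 points), Tanaka→Section 3pm (88 points), Kapoor→Section 2pm (71 points), Petrov→Section 11am (83 points), Osei→Section 9am (83 points) — total 71+94+88+71+83+83 = 490 points.
Row-greedy (each student in turn takes its best remaining section) gives 446 points, worse by 44.
Checked against all permutations: 490 points is optimal.

Maximum total: 490 points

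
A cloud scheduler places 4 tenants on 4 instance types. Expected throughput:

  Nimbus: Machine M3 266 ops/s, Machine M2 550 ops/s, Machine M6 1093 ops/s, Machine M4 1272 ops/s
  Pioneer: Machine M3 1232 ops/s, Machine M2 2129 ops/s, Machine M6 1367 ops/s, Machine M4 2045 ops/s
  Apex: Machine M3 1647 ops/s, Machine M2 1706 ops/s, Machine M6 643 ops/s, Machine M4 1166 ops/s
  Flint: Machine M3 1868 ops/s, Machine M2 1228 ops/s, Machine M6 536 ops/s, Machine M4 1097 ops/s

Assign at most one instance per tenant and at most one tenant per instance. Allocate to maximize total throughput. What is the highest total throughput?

Maximum total: 6712 ops/s

Optimal: Nimbus→Machine M6 (1093 ops/s), Pioneer→Machine M4 (2045 ops/s), Apex→Machine M2 (1706 ops/s), Flint→Machine M3 (1868 ops/s) — total 1093+2045+1706+1868 = 6712 ops/s.
Max-entry greedy (repeatedly take the single best remaining cell) gives 5912 ops/s, worse by 800.
Next-best assignment: Nimbus→Machine M6, Pioneer→Machine M2, Apex→Machine M4, Flint→Machine M3 = 6256 ops/s.
Swapping Flint↔Nimbus (Flint→Machine M6 536 ops/s, Nimbus→Machine M3 266 ops/s) loses 2159.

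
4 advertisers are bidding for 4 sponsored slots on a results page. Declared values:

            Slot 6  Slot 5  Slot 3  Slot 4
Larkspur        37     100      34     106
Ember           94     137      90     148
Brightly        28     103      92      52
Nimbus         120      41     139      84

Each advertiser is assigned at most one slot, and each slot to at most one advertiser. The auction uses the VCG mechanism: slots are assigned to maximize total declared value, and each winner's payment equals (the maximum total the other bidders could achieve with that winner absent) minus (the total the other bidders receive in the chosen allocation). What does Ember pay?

Ember pays $36.

Efficient allocation: Larkspur→Slot 5 ($100), Ember→Slot 4 ($148), Brightly→Slot 3 ($92), Nimbus→Slot 6 ($120); total welfare W = $460.
Ember receives Slot 4 at value $148, so the others get W − 148 = $312.
Without Ember: best allocation of the remaining 3 bidders over all 4 slots is Larkspur→Slot 4 ($106), Brightly→Slot 5 ($103), Nimbus→Slot 3 ($139), total $348.
VCG payment = (others' best without Ember) − (others' welfare with Ember) = 348 − 312 = $36.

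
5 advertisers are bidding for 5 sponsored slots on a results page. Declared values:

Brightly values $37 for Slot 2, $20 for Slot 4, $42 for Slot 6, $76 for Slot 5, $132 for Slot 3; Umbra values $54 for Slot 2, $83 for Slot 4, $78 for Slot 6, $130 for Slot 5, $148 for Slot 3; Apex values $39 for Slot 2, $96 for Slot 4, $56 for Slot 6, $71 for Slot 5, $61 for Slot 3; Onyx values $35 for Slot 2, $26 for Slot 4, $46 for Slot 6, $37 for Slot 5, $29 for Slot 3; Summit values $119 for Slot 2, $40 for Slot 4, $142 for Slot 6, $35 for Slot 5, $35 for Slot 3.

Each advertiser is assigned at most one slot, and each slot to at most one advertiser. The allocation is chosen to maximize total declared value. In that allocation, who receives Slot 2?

Onyx receives Slot 2.

Optimal: Brightly→Slot 3 ($132), Umbra→Slot 5 ($130), Apex→Slot 4 ($96), Onyx→Slot 2 ($35), Summit→Slot 6 ($142) — total 132+130+96+35+142 = $535.
Row-greedy (each advertiser in turn takes its best remaining slot) gives $523, worse by 12.
Next-best assignment: Brightly→Slot 3, Umbra→Slot 5, Apex→Slot 4, Onyx→Slot 6, Summit→Slot 2 = $523.
Swapping Summit↔Brightly (Summit→Slot 3 $35, Brightly→Slot 6 $42) loses 197.
Every other assignment is strictly worse.
Onyx's own top slot is Slot 6 ($46), but forcing Onyx→Slot 6 and reassigning the rest optimally gives only $523 — worse by 12.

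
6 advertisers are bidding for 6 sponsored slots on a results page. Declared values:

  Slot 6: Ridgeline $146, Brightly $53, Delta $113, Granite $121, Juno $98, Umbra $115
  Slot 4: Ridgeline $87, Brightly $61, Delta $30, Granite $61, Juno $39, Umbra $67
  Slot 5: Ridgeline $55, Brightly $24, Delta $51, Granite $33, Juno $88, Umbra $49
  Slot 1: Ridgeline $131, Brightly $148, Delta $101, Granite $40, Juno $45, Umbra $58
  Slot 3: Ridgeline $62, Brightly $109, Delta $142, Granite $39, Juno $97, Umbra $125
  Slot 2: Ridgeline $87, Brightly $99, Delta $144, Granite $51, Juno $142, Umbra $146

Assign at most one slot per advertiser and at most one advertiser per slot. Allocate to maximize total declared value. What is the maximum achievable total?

Optimal: Ridgeline→Slot 4 ($87), Brightly→Slot 1 ($148), Delta→Slot 3 ($142), Granite→Slot 6 ($121), Juno→Slot 5 ($88), Umbra→Slot 2 ($146) — total 87+148+142+121+88+146 = $732.
Column-greedy (each slot in turn goes to its best remaining advertiser) gives $642, worse by 90.
Next-best assignment: Ridgeline→Slot 6, Brightly→Slot 1, Delta→Slot 3, Granite→Slot 4, Juno→Slot 5, Umbra→Slot 2 = $731.
No other one-to-one assignment exceeds $732.

Maximum total: $732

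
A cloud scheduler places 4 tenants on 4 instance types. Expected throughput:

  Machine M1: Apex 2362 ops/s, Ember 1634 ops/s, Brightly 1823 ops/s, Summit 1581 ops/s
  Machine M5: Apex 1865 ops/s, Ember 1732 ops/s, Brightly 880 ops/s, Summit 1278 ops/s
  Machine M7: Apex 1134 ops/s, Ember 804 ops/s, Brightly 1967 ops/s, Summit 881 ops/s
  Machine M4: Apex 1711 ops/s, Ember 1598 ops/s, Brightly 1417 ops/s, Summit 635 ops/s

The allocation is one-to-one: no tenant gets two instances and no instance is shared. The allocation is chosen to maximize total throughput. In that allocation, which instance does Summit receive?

Optimal: Apex→Machine M1 (2362 ops/s), Ember→Machine M4 (1598 ops/s), Brightly→Machine M7 (1967 ops/s), Summit→Machine M5 (1278 ops/s) — total 2362+1598+1967+1278 = 7205 ops/s.
Max-entry greedy (repeatedly take the single best remaining cell) gives 6696 ops/s, worse by 509.
Summit's own top instance is Machine M1 (1581 ops/s), but forcing Summit→Machine M1 and reassigning the rest optimally gives only 7011 ops/s — worse by 194.

Summit receives Machine M5.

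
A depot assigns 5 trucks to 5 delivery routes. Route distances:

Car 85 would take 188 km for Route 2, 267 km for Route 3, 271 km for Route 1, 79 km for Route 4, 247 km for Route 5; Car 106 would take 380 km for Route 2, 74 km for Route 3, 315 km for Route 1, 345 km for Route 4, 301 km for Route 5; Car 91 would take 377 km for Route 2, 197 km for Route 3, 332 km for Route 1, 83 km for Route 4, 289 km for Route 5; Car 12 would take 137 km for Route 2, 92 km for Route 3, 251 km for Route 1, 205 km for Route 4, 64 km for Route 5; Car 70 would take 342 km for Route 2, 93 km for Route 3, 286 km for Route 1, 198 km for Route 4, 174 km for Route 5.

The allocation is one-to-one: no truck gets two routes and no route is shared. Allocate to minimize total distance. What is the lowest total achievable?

Treat this as an assignment problem: match each truck to one route.
Optimal: Car 85→Route 2 (188 km), Car 106→Route 3 (74 km), Car 91→Route 4 (83 km), Car 12→Route 5 (64 km), Car 70→Route 1 (286 km) — total 188+74+83+64+286 = 695 km.
Row-greedy (each truck in turn takes its cheapest remaining route) gives 865 km, worse by 170.
Next-best assignment: Car 85→Route 1, Car 106→Route 3, Car 91→Route 4, Car 12→Route 2, Car 70→Route 5 = 739 km.
Swapping Car 106↔Car 91 (Car 106→Route 4 345 km, Car 91→Route 3 197 km) adds 385.
No other one-to-one assignment undercuts 695 km.

Minimum total: 695 km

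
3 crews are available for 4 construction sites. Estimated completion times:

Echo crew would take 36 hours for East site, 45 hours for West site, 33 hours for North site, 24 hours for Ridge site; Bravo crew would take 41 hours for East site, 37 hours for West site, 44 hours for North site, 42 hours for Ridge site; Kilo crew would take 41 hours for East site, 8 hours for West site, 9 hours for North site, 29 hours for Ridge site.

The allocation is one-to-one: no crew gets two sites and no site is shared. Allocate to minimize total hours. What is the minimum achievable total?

This is a one-to-one assignment (minimum-cost bipartite matching).
Optimal: Echo crew→Ridge site (24 hours), Bravo crew→West site (37 hours), Kilo crew→North site (9 hours) — total 24+37+9 = 70 hours.
Column-greedy (each site in turn goes to its cheapest remaining crew) gives 88 hours, worse by 18.
Next-best assignment: Echo crew→Ridge site, Bravo crew→East site, Kilo crew→West site = 73 hours.
Swapping Kilo crew↔Echo crew (Kilo crew→Ridge site 29 hours, Echo crew→North site 33 hours) adds 29.

Min total: 70 hours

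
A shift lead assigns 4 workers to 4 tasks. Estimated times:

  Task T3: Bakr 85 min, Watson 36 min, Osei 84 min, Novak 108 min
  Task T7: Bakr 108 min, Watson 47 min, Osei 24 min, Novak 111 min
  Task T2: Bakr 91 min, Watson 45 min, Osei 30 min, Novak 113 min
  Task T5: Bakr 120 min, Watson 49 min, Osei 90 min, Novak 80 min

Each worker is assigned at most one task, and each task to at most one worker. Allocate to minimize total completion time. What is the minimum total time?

Minimum total: 231 min

Optimal: Bakr→Task T2 (91 min), Watson→Task T3 (36 min), Osei→Task T7 (24 min), Novak→Task T5 (80 min) — total 91+36+24+80 = 231 min.
Row-greedy (each worker in turn takes its cheapest remaining task) gives 234 min, worse by 3.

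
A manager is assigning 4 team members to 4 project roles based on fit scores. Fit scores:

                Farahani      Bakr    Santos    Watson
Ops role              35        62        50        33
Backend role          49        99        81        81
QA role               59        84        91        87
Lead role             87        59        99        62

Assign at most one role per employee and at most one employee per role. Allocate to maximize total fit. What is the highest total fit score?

Optimal: Farahani→Lead role (87 pts), Bakr→Backend role (99 pts), Santos→Ops role (50 pts), Watson→QA role (87 pts) — total 87+99+50+87 = 323 pts.
Max-entry greedy (repeatedly take the single best remaining cell) gives 320 pts, worse by 3.
Next-best assignment: Farahani→Lead role, Bakr→Ops role, Santos→QA role, Watson→Backend role = 321 pts.
Swapping Farahani↔Watson (Farahani→QA role 59 pts, Watson→Lead role 62 pts) loses 53.
No other one-to-one assignment exceeds 323 pts.

Max total: 323 pts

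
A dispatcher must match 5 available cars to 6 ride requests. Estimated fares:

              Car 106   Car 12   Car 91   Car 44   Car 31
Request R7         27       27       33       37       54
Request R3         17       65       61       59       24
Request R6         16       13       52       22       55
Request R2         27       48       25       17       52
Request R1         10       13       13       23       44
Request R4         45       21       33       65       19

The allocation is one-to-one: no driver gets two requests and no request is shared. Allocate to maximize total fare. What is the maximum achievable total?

Maximum total: $263

Optimal: Car 106→Request R2 ($27), Car 12→Request R3 ($65), Car 91→Request R6 ($52), Car 44→Request R4 ($65), Car 31→Request R7 ($54) — total 27+65+52+65+54 = $263.
No other one-to-one assignment exceeds $263.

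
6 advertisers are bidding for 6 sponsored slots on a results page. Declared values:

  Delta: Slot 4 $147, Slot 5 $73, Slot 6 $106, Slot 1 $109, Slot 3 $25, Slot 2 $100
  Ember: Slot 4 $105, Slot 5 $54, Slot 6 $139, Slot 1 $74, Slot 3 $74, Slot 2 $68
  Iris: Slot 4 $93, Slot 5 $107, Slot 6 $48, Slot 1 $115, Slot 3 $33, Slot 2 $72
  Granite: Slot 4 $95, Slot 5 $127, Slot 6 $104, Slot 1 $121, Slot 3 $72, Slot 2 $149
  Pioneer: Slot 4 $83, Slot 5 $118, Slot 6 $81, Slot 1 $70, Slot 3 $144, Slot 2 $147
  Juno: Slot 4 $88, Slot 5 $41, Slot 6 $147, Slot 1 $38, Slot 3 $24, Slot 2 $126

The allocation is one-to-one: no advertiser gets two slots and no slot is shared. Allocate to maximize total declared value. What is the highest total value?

Maximum total: $798

Optimal: Delta→Slot 4 ($147), Ember→Slot 6 ($139), Iris→Slot 1 ($115), Granite→Slot 5 ($127), Pioneer→Slot 3 ($144), Juno→Slot 2 ($126) — total 147+139+115+127+144+126 = $798.
Row-greedy (each advertiser in turn takes its best remaining slot) gives $735, worse by 63.
No other one-to-one assignment exceeds $798.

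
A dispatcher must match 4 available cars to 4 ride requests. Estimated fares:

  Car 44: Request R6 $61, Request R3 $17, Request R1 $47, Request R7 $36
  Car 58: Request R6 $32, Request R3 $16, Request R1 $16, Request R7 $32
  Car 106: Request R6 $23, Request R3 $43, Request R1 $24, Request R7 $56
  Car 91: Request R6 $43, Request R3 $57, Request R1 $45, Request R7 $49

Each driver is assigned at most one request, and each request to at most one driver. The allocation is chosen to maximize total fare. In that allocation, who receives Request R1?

Car 44 receives Request R1.

Optimal: Car 44→Request R1 ($47), Car 58→Request R6 ($32), Car 106→Request R7 ($56), Car 91→Request R3 ($57) — total 47+32+56+57 = $192.
Row-greedy (each driver in turn takes its best remaining request) gives $181, worse by 11.
Next-best assignment: Car 44→Request R6, Car 58→Request R1, Car 106→Request R7, Car 91→Request R3 = $190.
Car 44's own top request is Request R6 ($61), but forcing Car 44→Request R6 and reassigning the rest optimally gives only $190 — worse by 2.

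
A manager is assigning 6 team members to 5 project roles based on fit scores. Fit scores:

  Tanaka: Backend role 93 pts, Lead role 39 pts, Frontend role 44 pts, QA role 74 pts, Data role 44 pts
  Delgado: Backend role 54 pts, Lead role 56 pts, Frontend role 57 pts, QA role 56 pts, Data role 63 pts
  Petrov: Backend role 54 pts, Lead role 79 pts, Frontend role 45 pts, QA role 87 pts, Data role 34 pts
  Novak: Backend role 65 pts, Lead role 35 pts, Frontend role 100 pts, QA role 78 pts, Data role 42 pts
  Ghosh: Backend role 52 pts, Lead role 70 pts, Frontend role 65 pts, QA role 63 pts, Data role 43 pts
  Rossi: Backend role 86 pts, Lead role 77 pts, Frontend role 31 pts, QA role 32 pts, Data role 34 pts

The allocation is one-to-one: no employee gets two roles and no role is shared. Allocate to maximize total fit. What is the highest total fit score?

Max total: 420 pts

Optimal: Tanaka→Backend role (93 pts), Rossi→Lead role (77 pts), Novak→Frontend role (100 pts), Petrov→QA role (87 pts), Delgado→Data role (63 pts) — total 93+77+100+87+63 = 420 pts.
Column-greedy (each role in turn goes to its best remaining employee) gives 398 pts, worse by 22.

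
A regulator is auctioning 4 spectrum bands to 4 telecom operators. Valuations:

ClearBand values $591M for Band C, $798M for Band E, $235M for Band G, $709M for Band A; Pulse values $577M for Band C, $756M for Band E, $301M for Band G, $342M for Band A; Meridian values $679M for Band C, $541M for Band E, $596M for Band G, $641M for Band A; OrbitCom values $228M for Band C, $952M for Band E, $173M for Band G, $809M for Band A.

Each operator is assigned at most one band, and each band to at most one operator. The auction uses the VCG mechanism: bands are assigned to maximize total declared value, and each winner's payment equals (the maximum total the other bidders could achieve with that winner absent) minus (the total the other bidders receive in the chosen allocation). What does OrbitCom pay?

OrbitCom pays $262M.

Efficient allocation: ClearBand→Band A ($709M), Pulse→Band C ($577M), Meridian→Band G ($596M), OrbitCom→Band E ($952M); total welfare W = $2834M.
OrbitCom receives Band E at value $952M, so the others get W − 952 = $1882M.
Without OrbitCom: best allocation of the remaining 3 bidders over all 4 bands is ClearBand→Band A ($709M), Pulse→Band E ($756M), Meridian→Band C ($679M), total $2144M.
VCG payment = (others' best without OrbitCom) − (others' welfare with OrbitCom) = 2144 − 1882 = $262M.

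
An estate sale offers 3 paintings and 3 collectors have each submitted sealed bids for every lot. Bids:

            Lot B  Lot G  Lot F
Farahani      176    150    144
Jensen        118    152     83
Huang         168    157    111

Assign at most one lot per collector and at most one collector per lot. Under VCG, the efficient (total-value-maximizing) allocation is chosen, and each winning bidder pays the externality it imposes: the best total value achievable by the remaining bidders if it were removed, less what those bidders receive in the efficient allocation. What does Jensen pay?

Jensen pays $21.

Efficient allocation: Farahani→Lot F ($144), Jensen→Lot G ($152), Huang→Lot B ($168); total welfare W = $464.
Jensen receives Lot G at value $152, so the others get W − 152 = $312.
Without Jensen: best allocation of the remaining 2 bidders over all 3 lots is Farahani→Lot B ($176), Huang→Lot G ($157), total $333.
VCG payment = (others' best without Jensen) − (others' welfare with Jensen) = 333 − 312 = $21.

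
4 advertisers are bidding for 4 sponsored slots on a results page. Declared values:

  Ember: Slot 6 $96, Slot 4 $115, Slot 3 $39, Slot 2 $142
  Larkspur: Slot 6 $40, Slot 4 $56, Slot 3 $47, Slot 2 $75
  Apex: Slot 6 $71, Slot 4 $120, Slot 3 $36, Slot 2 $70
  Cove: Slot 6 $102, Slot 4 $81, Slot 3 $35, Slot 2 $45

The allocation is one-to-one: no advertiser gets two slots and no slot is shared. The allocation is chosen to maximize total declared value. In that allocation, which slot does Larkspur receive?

This is a one-to-one assignment (maximum-weight bipartite matching).
Optimal: Ember→Slot 2 ($142), Larkspur→Slot 3 ($47), Apex→Slot 4 ($120), Cove→Slot 6 ($102) — total 142+47+120+102 = $411.
Row-greedy (each advertiser in turn takes its best remaining slot) gives $304, worse by 107.
Next-best assignment: Ember→Slot 2, Larkspur→Slot 3, Apex→Slot 6, Cove→Slot 4 = $341.
Checked against all permutations: $411 is optimal.
Larkspur's own top slot is Slot 2 ($75), but forcing Larkspur→Slot 2 and reassigning the rest optimally gives only $336 — worse by 75.

Larkspur receives Slot 3.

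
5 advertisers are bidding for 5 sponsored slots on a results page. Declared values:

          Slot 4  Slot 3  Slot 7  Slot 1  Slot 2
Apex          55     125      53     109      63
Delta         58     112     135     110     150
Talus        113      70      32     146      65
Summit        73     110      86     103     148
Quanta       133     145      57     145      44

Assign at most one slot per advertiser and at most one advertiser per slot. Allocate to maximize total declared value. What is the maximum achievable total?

Treat this as an assignment problem: match each advertiser to one slot.
Optimal: Apex→Slot 3 ($125), Delta→Slot 7 ($135), Talus→Slot 1 ($146), Summit→Slot 2 ($148), Quanta→Slot 4 ($133) — total 125+135+146+148+133 = $687.

Max total: $687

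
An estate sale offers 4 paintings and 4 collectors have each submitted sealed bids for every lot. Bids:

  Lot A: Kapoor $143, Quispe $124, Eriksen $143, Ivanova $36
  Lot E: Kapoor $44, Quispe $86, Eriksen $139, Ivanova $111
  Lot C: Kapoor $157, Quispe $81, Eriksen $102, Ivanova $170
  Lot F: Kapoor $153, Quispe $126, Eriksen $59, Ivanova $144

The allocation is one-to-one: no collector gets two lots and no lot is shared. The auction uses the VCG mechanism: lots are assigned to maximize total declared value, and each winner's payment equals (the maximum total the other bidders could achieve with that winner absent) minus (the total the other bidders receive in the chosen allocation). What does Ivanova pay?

Efficient allocation: Kapoor→Lot F ($153), Quispe→Lot A ($124), Eriksen→Lot E ($139), Ivanova→Lot C ($170); total welfare W = $586.
Ivanova receives Lot C at value $170, so the others get W − 170 = $416.
Without Ivanova: best allocation of the remaining 3 bidders over all 4 lots is Kapoor→Lot C ($157), Quispe→Lot F ($126), Eriksen→Lot A ($143), total $426.
VCG payment = (others' best without Ivanova) − (others' welfare with Ivanova) = 426 − 416 = $10.

Ivanova pays $10.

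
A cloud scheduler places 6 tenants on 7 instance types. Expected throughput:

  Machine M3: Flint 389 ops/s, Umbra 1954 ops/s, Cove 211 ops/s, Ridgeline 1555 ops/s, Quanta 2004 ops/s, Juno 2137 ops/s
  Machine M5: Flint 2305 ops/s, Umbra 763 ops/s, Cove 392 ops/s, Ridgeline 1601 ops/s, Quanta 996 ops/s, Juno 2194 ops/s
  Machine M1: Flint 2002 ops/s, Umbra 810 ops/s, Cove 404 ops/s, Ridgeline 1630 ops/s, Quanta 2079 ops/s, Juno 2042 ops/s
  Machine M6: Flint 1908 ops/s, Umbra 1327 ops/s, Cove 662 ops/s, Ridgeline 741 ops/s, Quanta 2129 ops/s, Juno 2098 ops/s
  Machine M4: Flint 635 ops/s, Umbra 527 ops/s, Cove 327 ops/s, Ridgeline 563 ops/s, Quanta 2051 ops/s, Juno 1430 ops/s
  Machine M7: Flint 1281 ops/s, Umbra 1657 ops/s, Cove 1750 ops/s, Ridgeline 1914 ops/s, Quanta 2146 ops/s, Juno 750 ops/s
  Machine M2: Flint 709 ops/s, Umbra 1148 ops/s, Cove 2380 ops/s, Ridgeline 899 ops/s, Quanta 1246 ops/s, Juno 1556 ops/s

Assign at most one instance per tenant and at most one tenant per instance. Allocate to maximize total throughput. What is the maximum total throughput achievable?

Optimal: Flint→Machine M5 (2305 ops/s), Umbra→Machine M3 (1954 ops/s), Cove→Machine M2 (2380 ops/s), Ridgeline→Machine M7 (1914 ops/s), Quanta→Machine M1 (2079 ops/s), Juno→Machine M6 (2098 ops/s) — total 2305+1954+2380+1914+2079+2098 = 12730 ops/s.
Row-greedy (each tenant in turn takes its best remaining instance) gives 12724 ops/s, worse by 6.
Swapping Juno↔Ridgeline (Juno→Machine M7 750 ops/s, Ridgeline→Machine M6 741 ops/s) loses 2521.
Checked against all permutations: 12730 ops/s is optimal.

Maximum total: 12730 ops/s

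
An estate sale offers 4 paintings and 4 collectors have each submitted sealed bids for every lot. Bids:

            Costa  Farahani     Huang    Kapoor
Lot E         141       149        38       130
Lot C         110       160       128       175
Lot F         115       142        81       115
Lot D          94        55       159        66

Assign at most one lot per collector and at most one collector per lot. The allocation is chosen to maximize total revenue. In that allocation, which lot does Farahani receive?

Farahani receives Lot F.

Optimal: Costa→Lot E ($141), Farahani→Lot F ($142), Huang→Lot D ($159), Kapoor→Lot C ($175) — total 141+142+159+175 = $617.
Next-best assignment: Costa→Lot F, Farahani→Lot E, Huang→Lot D, Kapoor→Lot C = $598.
Every other assignment is strictly worse.
Farahani's own top lot is Lot C ($160), but forcing Farahani→Lot C and reassigning the rest optimally gives only $575 — worse by 42.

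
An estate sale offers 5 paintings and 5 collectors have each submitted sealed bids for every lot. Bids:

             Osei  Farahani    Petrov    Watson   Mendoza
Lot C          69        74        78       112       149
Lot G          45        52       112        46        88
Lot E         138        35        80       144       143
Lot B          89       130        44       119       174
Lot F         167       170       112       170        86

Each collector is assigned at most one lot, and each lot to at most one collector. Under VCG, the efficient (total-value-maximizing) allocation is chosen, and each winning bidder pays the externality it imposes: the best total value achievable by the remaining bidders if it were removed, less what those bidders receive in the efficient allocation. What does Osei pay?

Efficient allocation: Osei→Lot E ($138), Farahani→Lot F ($170), Petrov→Lot G ($112), Watson→Lot C ($112), Mendoza→Lot B ($174); total welfare W = $706.
Osei receives Lot E at value $138, so the others get W − 138 = $568.
Without Osei: best allocation of the remaining 4 bidders over all 5 lots is Farahani→Lot F ($170), Petrov→Lot G ($112), Watson→Lot E ($144), Mendoza→Lot B ($174), total $600.
VCG payment = (others' best without Osei) − (others' welfare with Osei) = 600 − 568 = $32.

Osei pays $32.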